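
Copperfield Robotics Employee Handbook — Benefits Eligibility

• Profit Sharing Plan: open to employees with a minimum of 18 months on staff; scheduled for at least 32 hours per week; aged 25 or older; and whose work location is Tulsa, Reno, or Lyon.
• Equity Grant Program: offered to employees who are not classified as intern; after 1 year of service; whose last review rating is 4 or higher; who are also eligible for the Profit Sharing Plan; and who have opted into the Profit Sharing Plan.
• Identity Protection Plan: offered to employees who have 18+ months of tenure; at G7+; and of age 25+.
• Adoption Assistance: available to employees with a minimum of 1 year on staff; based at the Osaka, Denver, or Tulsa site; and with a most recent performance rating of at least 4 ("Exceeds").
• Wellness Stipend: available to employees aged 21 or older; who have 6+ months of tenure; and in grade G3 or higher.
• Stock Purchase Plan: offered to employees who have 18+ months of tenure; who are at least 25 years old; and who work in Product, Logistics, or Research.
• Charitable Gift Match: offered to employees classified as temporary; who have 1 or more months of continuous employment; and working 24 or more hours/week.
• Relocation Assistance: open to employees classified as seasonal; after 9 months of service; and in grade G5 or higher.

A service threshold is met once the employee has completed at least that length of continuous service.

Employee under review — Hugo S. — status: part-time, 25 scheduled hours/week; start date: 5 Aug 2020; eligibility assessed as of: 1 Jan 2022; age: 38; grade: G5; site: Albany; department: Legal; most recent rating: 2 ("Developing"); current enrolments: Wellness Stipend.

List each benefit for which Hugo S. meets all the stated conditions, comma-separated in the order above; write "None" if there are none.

Service from 5 Aug 2020 to 1 Jan 2022: 514 days.
Profit Sharing Plan — service 514 days < 18 months (≈540 days) ✗ → not eligible.
Equity Grant Program — status part-time ✓ (not excluded); service 514 days ≥ 1 year (≈365 days) ✓; rating 2 < 4 ✗ → not eligible.
Identity Protection Plan — service 514 days < 18 months (≈540 days) ✗ → not eligible.
Adoption Assistance — service 514 days ≥ 1 year (≈365 days) ✓; site Albany ✗ (not Osaka, Denver, or Tulsa) → not eligible.
Wellness Stipend — age 38 ≥ 21 ✓; service 514 days ≥ 6 months (≈180 days) ✓; grade G5 ≥ G3 ✓ → eligible.
Stock Purchase Plan — service 514 days < 18 months (≈540 days) ✗ → not eligible.
Charitable Gift Match — status part-time ✗ (requires temporary) → not eligible.
Relocation Assistance — status part-time ✗ (requires seasonal) → not eligible.

Wellness Stipend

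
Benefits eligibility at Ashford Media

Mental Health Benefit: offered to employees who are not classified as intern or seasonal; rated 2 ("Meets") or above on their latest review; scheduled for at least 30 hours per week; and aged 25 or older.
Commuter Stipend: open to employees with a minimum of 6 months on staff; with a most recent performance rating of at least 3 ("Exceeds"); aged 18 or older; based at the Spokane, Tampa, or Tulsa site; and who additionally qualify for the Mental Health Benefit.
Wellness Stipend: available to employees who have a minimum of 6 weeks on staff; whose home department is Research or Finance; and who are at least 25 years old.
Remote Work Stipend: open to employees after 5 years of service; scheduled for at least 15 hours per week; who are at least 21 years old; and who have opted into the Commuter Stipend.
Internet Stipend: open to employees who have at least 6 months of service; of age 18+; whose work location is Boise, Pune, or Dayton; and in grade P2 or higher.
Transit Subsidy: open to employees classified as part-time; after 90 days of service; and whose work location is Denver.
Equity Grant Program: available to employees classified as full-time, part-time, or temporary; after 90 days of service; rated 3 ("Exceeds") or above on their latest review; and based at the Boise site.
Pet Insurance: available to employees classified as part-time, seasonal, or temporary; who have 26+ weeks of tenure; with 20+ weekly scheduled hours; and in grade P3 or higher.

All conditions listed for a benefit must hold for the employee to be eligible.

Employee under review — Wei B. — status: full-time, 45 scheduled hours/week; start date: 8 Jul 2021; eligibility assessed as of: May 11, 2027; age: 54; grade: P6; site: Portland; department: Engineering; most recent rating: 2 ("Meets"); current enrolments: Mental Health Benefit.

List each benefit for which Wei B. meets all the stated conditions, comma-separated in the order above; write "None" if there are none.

Service from 8 Jul 2021 to May 11, 2027: 2133 days.
Mental Health Benefit — status full-time ✓ (not excluded); rating 2 ≥ 2 ✓; 45 hrs/wk ≥ 30 ✓; age 54 ≥ 25 ✓ → eligible.
Commuter Stipend — service 2133 days ≥ 6 months (≈180 days) ✓; rating 2 < 3 ✗ → not eligible.
Wellness Stipend — service 2133 days ≥ 6 weeks (≈42 days) ✓; dept Engineering ✗ → not eligible.
Remote Work Stipend — service 2133 days ≥ 5 years (≈1825 days) ✓; 45 hrs/wk ≥ 15 ✓; age 54 ≥ 21 ✓; not enrolled in Commuter Stipend ✗ → not eligible.
Internet Stipend — service 2133 days ≥ 6 months (≈180 days) ✓; age 54 ≥ 18 ✓; site Portland ✗ (not Boise, Pune, or Dayton) → not eligible.
Transit Subsidy — status full-time ✗ (requires part-time) → not eligible.
Equity Grant Program — status full-time ✓; service 2133 days ≥ 90 days ✓; rating 2 < 3 ✗ → not eligible.
Pet Insurance — status full-time ✗ (requires part-time, seasonal, or temporary) → not eligible.

Mental Health Benefit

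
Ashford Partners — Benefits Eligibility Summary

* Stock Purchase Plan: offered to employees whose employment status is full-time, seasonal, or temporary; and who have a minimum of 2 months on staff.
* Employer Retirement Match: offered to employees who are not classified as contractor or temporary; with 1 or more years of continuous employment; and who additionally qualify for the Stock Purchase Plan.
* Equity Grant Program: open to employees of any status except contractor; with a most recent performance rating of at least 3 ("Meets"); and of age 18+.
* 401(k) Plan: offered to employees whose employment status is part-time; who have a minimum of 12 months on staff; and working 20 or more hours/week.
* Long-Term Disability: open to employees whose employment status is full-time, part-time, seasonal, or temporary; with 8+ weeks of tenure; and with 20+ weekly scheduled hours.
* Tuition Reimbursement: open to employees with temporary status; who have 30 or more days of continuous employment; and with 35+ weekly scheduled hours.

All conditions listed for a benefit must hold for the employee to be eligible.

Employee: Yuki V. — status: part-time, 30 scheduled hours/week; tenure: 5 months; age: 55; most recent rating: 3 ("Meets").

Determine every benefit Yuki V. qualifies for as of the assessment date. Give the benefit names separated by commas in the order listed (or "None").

Equity Grant Program, Long-Term Disability

Stock Purchase Plan — status part-time ✗ (requires full-time, seasonal, or temporary) → not eligible.
Employer Retirement Match — status part-time ✓ (not excluded); service 5 months < 1 year (≈365 days) ✗ → not eligible.
Equity Grant Program — status part-time ✓ (not excluded); rating 3 ≥ 3 ✓; age 55 ≥ 18 ✓ → eligible.
401(k) Plan — status part-time ✓; service 5 months < 12 months ✗ → not eligible.
Long-Term Disability — status part-time ✓; service 5 months ≥ 8 weeks (≈56 days) ✓; 30 hrs/wk ≥ 20 ✓ → eligible.
Tuition Reimbursement — status part-time ✗ (requires temporary) → not eligible.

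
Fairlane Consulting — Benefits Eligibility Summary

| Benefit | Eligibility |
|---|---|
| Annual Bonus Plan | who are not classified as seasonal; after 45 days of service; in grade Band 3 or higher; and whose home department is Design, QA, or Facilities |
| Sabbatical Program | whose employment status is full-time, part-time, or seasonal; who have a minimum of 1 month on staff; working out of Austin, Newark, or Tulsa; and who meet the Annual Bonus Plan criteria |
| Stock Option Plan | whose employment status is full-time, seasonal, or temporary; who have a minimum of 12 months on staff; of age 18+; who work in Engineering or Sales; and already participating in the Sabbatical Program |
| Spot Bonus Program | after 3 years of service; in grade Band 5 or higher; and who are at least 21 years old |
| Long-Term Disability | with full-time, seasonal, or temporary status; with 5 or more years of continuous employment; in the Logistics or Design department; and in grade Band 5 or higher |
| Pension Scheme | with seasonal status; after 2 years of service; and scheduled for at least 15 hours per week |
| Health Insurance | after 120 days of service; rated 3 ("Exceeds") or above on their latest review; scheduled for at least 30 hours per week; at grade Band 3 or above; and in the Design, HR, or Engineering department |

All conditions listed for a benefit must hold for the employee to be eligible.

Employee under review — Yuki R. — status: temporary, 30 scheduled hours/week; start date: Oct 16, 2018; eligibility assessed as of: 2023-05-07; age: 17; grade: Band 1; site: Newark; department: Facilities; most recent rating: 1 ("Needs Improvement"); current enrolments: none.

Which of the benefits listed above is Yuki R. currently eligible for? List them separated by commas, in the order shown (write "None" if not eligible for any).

None

Service from Oct 16, 2018 to 2023-05-07: 1664 days.
Annual Bonus Plan — status temporary ✓ (not excluded); service 1664 days ≥ 45 days ✓; grade Band 1 < Band 3 ✗ → not eligible.
Sabbatical Program — status temporary ✗ (requires full-time, part-time, or seasonal) → not eligible.
Stock Option Plan — status temporary ✓; service 1664 days ≥ 12 months (≈360 days) ✓; age 17 < 18 ✗ → not eligible.
Spot Bonus Program — service 1664 days ≥ 3 years (≈1095 days) ✓; grade Band 1 < Band 5 ✗ → not eligible.
Long-Term Disability — status temporary ✓; service 1664 days < 5 years (≈1825 days) ✗ → not eligible.
Pension Scheme — status temporary ✗ (requires seasonal) → not eligible.
Health Insurance — service 1664 days ≥ 120 days ✓; rating 1 < 3 ✗ → not eligible.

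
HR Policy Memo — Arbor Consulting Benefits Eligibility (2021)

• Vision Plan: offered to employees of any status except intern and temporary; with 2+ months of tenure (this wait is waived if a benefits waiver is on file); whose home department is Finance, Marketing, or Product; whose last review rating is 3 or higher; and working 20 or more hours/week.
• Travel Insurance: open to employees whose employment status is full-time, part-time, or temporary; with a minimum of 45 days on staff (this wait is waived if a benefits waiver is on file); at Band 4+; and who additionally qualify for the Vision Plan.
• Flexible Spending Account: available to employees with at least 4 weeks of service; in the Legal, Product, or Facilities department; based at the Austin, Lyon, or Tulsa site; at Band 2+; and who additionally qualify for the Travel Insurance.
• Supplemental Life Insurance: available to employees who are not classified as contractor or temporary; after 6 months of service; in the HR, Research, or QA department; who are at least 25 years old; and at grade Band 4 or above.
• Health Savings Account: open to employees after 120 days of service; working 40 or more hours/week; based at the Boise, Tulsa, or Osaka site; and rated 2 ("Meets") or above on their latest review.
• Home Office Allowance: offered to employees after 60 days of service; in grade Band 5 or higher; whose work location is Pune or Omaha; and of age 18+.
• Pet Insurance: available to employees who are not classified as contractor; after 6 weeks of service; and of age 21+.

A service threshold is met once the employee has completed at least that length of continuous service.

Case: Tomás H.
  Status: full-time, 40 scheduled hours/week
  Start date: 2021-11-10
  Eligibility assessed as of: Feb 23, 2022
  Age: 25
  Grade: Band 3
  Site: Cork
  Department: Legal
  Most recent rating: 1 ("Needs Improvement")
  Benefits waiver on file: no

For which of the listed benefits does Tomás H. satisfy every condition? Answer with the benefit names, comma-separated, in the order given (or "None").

Service from 2021-11-10 to Feb 23, 2022: 105 days.
Vision Plan — status full-time ✓ (not excluded); no waiver, service 105 days ≥ 2 months (≈60 days) ✓; dept Legal ✗ → not eligible.
Travel Insurance — status full-time ✓; no waiver, service 105 days ≥ 45 days ✓; grade Band 3 < Band 4 ✗ → not eligible.
Flexible Spending Account — service 105 days ≥ 4 weeks (≈28 days) ✓; dept Legal ✓; site Cork ✗ (not Austin, Lyon, or Tulsa) → not eligible.
Supplemental Life Insurance — status full-time ✓ (not excluded); service 105 days < 6 months (≈180 days) ✗ → not eligible.
Health Savings Account — service 105 days < 120 days ✗ → not eligible.
Home Office Allowance — service 105 days ≥ 60 days ✓; grade Band 3 < Band 5 ✗ → not eligible.
Pet Insurance — status full-time ✓ (not excluded); service 105 days ≥ 6 weeks (≈42 days) ✓; age 25 ≥ 21 ✓ → eligible.

Pet Insurance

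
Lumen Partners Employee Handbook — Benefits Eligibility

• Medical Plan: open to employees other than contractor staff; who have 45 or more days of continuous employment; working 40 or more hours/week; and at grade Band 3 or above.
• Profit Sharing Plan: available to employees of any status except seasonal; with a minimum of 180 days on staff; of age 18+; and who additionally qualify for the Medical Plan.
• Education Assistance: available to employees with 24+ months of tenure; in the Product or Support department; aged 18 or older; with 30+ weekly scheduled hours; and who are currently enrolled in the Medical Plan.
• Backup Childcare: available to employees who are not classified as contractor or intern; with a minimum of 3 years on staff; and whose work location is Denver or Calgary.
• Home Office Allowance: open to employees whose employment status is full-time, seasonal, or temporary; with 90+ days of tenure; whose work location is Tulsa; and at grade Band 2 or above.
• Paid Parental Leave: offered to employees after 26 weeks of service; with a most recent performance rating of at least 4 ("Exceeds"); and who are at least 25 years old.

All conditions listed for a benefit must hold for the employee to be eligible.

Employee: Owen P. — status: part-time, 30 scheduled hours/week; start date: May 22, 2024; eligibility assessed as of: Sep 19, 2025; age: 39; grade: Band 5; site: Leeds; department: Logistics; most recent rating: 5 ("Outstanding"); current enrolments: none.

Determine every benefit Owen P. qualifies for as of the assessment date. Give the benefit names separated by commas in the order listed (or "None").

Service from May 22, 2024 to Sep 19, 2025: 485 days.
Medical Plan — status part-time ✓ (not excluded); service 485 days ≥ 45 days ✓; 30 hrs/wk < 40 ✗ → not eligible.
Profit Sharing Plan — status part-time ✓ (not excluded); service 485 days ≥ 180 days ✓; age 39 ≥ 18 ✓; not eligible for Medical Plan ✗ → not eligible.
Education Assistance — service 485 days < 24 months (≈720 days) ✗ → not eligible.
Backup Childcare — status part-time ✓ (not excluded); service 485 days < 3 years (≈1095 days) ✗ → not eligible.
Home Office Allowance — status part-time ✗ (requires full-time, seasonal, or temporary) → not eligible.
Paid Parental Leave — service 485 days ≥ 26 weeks (≈182 days) ✓; rating 5 ≥ 4 ✓; age 39 ≥ 25 ✓ → eligible.

Paid Parental Leave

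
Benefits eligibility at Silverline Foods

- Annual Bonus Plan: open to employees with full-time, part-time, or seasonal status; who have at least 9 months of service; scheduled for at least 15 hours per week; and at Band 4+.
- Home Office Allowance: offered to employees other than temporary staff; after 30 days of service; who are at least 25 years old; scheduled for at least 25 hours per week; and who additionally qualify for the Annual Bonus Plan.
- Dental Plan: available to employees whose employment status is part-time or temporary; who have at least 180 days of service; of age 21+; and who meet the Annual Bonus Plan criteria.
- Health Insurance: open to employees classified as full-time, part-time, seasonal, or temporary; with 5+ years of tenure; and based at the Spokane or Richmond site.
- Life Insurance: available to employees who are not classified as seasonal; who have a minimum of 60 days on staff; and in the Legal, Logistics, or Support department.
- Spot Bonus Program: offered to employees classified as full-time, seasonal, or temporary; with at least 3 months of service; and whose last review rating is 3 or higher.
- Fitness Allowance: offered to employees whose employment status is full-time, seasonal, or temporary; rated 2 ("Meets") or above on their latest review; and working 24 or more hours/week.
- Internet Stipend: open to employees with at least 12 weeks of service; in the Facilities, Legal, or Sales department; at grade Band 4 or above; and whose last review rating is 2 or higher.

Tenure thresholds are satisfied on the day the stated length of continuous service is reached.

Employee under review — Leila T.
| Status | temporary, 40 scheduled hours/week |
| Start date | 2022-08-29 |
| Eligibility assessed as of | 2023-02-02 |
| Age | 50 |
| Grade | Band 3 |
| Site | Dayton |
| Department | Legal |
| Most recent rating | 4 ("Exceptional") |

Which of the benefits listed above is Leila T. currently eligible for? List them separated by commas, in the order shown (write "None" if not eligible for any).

Service from 2022-08-29 to 2023-02-02: 157 days.
Annual Bonus Plan — status temporary ✗ (requires full-time, part-time, or seasonal) → not eligible.
Home Office Allowance — status temporary ✗ (excluded) → not eligible.
Dental Plan — status temporary ✓; service 157 days < 180 days ✗ → not eligible.
Health Insurance — status temporary ✓; service 157 days < 5 years (≈1825 days) ✗ → not eligible.
Life Insurance — status temporary ✓ (not excluded); service 157 days ≥ 60 days ✓; dept Legal ✓ → eligible.
Spot Bonus Program — status temporary ✓; service 157 days ≥ 3 months (≈90 days) ✓; rating 4 ≥ 3 ✓ → eligible.
Fitness Allowance — status temporary ✓; rating 4 ≥ 2 ✓; 40 hrs/wk ≥ 24 ✓ → eligible.
Internet Stipend — service 157 days ≥ 12 weeks (≈84 days) ✓; dept Legal ✓; grade Band 3 < Band 4 ✗ → not eligible.

Life Insurance, Spot Bonus Program, Fitness Allowance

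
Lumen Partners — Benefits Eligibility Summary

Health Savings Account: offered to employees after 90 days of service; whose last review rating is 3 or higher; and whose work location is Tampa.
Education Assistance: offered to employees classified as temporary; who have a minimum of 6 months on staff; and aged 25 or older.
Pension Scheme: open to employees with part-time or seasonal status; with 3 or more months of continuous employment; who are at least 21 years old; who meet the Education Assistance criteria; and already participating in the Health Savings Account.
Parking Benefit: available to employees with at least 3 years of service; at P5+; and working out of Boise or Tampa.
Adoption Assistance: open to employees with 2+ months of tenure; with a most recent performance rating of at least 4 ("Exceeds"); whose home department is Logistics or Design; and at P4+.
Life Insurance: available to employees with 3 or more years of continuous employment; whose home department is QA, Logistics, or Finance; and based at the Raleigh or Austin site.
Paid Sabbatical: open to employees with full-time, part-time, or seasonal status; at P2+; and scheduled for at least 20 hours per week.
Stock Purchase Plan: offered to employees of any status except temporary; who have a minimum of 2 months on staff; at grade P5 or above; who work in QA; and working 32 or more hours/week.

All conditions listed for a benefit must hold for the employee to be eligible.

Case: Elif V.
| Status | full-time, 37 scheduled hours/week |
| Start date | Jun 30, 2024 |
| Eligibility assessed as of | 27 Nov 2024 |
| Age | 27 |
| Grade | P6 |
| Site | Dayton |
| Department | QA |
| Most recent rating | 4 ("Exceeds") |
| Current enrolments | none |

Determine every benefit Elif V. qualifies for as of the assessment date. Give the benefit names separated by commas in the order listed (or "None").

Service from Jun 30, 2024 to 27 Nov 2024: 150 days.
Health Savings Account — service 150 days ≥ 90 days ✓; rating 4 ≥ 3 ✓; site Dayton ✗ (not Tampa) → not eligible.
Education Assistance — status full-time ✗ (requires temporary) → not eligible.
Pension Scheme — status full-time ✗ (requires part-time or seasonal) → not eligible.
Parking Benefit — service 150 days < 3 years (≈1095 days) ✗ → not eligible.
Adoption Assistance — service 150 days ≥ 2 months (≈60 days) ✓; rating 4 ≥ 4 ✓; dept QA ✗ → not eligible.
Life Insurance — service 150 days < 3 years (≈1095 days) ✗ → not eligible.
Paid Sabbatical — status full-time ✓; grade P6 ≥ P2 ✓; 37 hrs/wk ≥ 20 ✓ → eligible.
Stock Purchase Plan — status full-time ✓ (not excluded); service 150 days ≥ 2 months (≈60 days) ✓; grade P6 ≥ P5 ✓; dept QA ✓; 37 hrs/wk ≥ 32 ✓ → eligible.

Paid Sabbatical, Stock Purchase Plan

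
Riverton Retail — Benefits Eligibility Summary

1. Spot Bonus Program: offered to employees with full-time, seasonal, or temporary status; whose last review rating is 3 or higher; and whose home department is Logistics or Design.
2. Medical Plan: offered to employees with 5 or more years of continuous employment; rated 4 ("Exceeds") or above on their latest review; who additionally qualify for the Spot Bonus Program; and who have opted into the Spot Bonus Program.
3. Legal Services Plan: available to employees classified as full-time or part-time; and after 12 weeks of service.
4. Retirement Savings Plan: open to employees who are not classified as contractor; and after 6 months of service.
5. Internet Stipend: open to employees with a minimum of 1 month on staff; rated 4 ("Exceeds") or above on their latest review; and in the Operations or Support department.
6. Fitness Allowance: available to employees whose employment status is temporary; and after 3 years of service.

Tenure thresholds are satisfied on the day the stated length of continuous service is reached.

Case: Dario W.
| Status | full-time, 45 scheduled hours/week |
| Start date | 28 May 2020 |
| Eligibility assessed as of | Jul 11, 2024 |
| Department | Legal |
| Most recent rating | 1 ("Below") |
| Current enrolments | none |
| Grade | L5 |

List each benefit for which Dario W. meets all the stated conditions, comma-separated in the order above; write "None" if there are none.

Service from 28 May 2020 to Jul 11, 2024: 1505 days.
Spot Bonus Program — status full-time ✓; rating 1 < 3 ✗ → not eligible.
Medical Plan — service 1505 days < 5 years (≈1825 days) ✗ → not eligible.
Legal Services Plan — status full-time ✓; service 1505 days ≥ 12 weeks (≈84 days) ✓ → eligible.
Retirement Savings Plan — status full-time ✓ (not excluded); service 1505 days ≥ 6 months (≈180 days) ✓ → eligible.
Internet Stipend — service 1505 days ≥ 1 month (≈30 days) ✓; rating 1 < 4 ✗ → not eligible.
Fitness Allowance — status full-time ✗ (requires temporary) → not eligible.

Legal Services Plan, Retirement Savings Plan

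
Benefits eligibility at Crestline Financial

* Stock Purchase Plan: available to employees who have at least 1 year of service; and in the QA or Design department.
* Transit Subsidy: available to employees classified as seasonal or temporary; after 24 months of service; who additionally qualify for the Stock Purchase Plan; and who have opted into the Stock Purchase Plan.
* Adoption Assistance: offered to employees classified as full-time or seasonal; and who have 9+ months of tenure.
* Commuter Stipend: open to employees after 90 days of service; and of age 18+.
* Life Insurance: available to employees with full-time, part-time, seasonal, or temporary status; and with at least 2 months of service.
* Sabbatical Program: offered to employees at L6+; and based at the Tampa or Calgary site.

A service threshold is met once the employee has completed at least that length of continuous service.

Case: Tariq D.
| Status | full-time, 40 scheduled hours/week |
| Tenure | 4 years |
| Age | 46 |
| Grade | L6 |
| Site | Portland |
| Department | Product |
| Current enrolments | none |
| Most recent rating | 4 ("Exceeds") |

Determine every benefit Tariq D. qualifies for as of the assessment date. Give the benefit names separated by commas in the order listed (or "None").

Stock Purchase Plan — service 4 years ≥ 1 year ✓; dept Product ✗ → not eligible.
Transit Subsidy — status full-time ✗ (requires seasonal or temporary) → not eligible.
Adoption Assistance — status full-time ✓; service 4 years ≥ 9 months (≈270 days) ✓ → eligible.
Commuter Stipend — service 4 years ≥ 90 days ✓; age 46 ≥ 18 ✓ → eligible.
Life Insurance — status full-time ✓; service 4 years ≥ 2 months (≈60 days) ✓ → eligible.
Sabbatical Program — grade L6 ≥ L6 ✓; site Portland ✗ (not Tampa or Calgary) → not eligible.

Adoption Assistance, Commuter Stipend, Life Insurance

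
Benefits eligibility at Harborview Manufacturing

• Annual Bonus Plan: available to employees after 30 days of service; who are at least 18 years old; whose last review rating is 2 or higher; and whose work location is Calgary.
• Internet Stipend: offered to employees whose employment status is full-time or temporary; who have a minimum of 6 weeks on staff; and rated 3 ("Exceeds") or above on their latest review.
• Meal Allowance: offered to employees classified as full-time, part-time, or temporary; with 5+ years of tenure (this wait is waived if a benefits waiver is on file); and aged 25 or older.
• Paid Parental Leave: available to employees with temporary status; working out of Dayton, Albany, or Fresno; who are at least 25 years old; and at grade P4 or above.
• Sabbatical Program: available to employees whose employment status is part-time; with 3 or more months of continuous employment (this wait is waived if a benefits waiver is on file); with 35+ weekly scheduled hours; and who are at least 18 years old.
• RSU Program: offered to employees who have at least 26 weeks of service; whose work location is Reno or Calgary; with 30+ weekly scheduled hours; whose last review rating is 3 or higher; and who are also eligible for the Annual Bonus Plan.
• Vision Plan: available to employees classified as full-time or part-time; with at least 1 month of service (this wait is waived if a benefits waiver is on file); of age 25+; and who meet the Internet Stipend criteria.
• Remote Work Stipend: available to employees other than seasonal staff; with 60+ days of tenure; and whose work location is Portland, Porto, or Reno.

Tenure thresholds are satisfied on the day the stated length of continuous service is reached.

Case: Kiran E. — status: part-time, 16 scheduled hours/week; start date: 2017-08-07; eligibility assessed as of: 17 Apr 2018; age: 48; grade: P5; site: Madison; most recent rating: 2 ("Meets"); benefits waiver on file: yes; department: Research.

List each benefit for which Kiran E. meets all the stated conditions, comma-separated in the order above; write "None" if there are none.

Service from 2017-08-07 to 17 Apr 2018: 253 days.
Annual Bonus Plan — service 253 days ≥ 30 days ✓; age 48 ≥ 18 ✓; rating 2 ≥ 2 ✓; site Madison ✗ (not Calgary) → not eligible.
Internet Stipend — status part-time ✗ (requires full-time or temporary) → not eligible.
Meal Allowance — status part-time ✓; benefits waiver on file ✓; age 48 ≥ 25 ✓ → eligible.
Paid Parental Leave — status part-time ✗ (requires temporary) → not eligible.
Sabbatical Program — status part-time ✓; benefits waiver on file ✓; 16 hrs/wk < 35 ✗ → not eligible.
RSU Program — service 253 days ≥ 26 weeks (≈182 days) ✓; site Madison ✗ (not Reno or Calgary) → not eligible.
Vision Plan — status part-time ✓; benefits waiver on file ✓; age 48 ≥ 25 ✓; not eligible for Internet Stipend ✗ → not eligible.
Remote Work Stipend — status part-time ✓ (not excluded); service 253 days ≥ 60 days ✓; site Madison ✗ (not Portland, Porto, or Reno) → not eligible.

Meal Allowance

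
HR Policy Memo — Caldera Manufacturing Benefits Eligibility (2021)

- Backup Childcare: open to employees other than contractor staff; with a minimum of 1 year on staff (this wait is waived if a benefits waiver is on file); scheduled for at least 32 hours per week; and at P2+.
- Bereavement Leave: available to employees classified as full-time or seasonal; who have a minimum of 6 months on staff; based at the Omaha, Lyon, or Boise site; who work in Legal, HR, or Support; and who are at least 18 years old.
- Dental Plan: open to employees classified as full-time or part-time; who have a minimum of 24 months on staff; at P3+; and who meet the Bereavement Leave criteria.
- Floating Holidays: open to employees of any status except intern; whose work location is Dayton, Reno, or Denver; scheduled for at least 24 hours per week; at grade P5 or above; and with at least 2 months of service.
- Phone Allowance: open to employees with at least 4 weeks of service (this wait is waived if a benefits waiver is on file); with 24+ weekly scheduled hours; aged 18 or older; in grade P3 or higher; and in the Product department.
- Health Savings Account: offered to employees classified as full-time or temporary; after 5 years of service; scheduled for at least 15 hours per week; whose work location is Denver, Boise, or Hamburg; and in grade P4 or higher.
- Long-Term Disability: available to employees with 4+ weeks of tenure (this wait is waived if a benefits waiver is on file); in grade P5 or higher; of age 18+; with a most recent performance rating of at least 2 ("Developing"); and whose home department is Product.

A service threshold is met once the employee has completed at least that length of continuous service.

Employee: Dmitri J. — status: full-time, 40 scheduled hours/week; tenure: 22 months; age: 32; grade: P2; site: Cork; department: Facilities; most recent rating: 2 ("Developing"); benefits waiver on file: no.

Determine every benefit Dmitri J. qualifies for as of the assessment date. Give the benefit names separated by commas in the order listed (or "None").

Backup Childcare

Backup Childcare — status full-time ✓ (not excluded); no waiver, service 22 months ≥ 1 year (≈365 days) ✓; 40 hrs/wk ≥ 32 ✓; grade P2 ≥ P2 ✓ → eligible.
Bereavement Leave — status full-time ✓; service 22 months ≥ 6 months ✓; site Cork ✗ (not Omaha, Lyon, or Boise) → not eligible.
Dental Plan — status full-time ✓; service 22 months < 24 months ✗ → not eligible.
Floating Holidays — status full-time ✓ (not excluded); site Cork ✗ (not Dayton, Reno, or Denver) → not eligible.
Phone Allowance — no waiver, service 22 months ≥ 4 weeks (≈28 days) ✓; 40 hrs/wk ≥ 24 ✓; age 32 ≥ 18 ✓; grade P2 < P3 ✗ → not eligible.
Health Savings Account — status full-time ✓; service 22 months < 5 years (≈1825 days) ✗ → not eligible.
Long-Term Disability — no waiver, service 22 months ≥ 4 weeks (≈28 days) ✓; grade P2 < P5 ✗ → not eligible.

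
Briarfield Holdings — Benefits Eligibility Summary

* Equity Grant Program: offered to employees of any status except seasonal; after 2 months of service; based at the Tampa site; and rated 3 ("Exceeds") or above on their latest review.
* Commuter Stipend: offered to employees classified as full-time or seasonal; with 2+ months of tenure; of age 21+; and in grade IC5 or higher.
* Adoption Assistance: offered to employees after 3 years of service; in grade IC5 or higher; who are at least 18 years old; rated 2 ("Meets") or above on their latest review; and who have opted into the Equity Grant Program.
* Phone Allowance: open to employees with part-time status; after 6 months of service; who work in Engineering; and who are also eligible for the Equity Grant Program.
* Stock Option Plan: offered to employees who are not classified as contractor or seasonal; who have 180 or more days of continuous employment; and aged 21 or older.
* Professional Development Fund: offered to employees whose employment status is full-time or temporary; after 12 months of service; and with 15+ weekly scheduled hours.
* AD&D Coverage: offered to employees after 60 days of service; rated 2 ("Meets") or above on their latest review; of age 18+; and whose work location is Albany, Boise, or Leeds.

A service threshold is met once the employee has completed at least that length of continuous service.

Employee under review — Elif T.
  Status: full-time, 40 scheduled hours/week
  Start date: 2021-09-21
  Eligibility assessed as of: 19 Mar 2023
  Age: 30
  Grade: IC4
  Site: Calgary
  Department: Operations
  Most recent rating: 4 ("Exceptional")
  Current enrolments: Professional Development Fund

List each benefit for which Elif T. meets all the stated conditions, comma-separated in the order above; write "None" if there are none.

Service from 2021-09-21 to 19 Mar 2023: 544 days.
Equity Grant Program — status full-time ✓ (not excluded); service 544 days ≥ 2 months (≈60 days) ✓; site Calgary ✗ (not Tampa) → not eligible.
Commuter Stipend — status full-time ✓; service 544 days ≥ 2 months (≈60 days) ✓; age 30 ≥ 21 ✓; grade IC4 < IC5 ✗ → not eligible.
Adoption Assistance — service 544 days < 3 years (≈1095 days) ✗ → not eligible.
Phone Allowance — status full-time ✗ (requires part-time) → not eligible.
Stock Option Plan — status full-time ✓ (not excluded); service 544 days ≥ 180 days ✓; age 30 ≥ 21 ✓ → eligible.
Professional Development Fund — status full-time ✓; service 544 days ≥ 12 months (≈360 days) ✓; 40 hrs/wk ≥ 15 ✓ → eligible.
AD&D Coverage — service 544 days ≥ 60 days ✓; rating 4 ≥ 2 ✓; age 30 ≥ 18 ✓; site Calgary ✗ (not Albany, Boise, or Leeds) → not eligible.

Stock Option Plan, Professional Development Fund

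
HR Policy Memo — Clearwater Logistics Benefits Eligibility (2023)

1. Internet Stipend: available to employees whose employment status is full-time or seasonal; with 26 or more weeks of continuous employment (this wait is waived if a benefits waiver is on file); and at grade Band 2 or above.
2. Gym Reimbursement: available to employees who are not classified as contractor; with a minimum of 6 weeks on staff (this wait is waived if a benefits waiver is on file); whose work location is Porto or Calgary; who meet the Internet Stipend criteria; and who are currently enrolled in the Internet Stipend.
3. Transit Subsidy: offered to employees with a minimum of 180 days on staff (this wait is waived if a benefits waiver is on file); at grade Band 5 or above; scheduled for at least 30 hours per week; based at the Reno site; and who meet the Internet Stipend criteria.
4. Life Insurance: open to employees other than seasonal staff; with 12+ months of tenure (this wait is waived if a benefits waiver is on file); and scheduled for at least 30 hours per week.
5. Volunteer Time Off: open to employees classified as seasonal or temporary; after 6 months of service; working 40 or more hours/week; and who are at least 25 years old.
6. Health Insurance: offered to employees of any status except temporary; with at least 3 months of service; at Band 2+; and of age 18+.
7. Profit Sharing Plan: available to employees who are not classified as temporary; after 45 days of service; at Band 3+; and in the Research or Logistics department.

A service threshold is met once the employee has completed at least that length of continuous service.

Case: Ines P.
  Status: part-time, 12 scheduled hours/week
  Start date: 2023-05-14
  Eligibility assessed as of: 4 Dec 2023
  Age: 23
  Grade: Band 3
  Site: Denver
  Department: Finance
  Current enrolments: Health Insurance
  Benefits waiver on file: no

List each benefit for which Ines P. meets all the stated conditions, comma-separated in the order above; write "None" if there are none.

Service from 2023-05-14 to 4 Dec 2023: 204 days.
Internet Stipend — status part-time ✗ (requires full-time or seasonal) → not eligible.
Gym Reimbursement — status part-time ✓ (not excluded); no waiver, service 204 days ≥ 6 weeks (≈42 days) ✓; site Denver ✗ (not Porto or Calgary) → not eligible.
Transit Subsidy — no waiver, service 204 days ≥ 180 days ✓; grade Band 3 < Band 5 ✗ → not eligible.
Life Insurance — status part-time ✓ (not excluded); no waiver, service 204 days < 12 months (≈360 days) ✗ → not eligible.
Volunteer Time Off — status part-time ✗ (requires seasonal or temporary) → not eligible.
Health Insurance — status part-time ✓ (not excluded); service 204 days ≥ 3 months (≈90 days) ✓; grade Band 3 ≥ Band 2 ✓; age 23 ≥ 18 ✓ → eligible.
Profit Sharing Plan — status part-time ✓ (not excluded); service 204 days ≥ 45 days ✓; grade Band 3 ≥ Band 3 ✓; dept Finance ✗ → not eligible.

Health Insurance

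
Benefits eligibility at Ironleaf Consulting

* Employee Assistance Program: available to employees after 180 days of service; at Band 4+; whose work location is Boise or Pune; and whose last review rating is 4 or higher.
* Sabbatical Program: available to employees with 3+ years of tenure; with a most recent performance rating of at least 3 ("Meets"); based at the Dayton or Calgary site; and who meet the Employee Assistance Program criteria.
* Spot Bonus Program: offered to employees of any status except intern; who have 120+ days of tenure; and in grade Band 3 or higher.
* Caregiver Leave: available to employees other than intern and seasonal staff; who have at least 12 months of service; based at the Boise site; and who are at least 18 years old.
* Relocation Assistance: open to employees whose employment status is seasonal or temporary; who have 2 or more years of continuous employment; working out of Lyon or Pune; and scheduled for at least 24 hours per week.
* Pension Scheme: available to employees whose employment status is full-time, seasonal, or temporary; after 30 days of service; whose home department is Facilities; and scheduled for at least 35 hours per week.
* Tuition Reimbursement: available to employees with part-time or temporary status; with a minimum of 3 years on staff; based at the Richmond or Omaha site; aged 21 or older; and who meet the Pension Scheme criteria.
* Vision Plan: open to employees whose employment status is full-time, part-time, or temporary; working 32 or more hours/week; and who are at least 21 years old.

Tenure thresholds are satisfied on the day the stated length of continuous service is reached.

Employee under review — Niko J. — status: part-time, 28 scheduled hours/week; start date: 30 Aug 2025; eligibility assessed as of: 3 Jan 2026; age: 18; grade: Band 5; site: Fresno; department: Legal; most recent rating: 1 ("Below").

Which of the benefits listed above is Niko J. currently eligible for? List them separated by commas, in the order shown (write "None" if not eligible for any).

Service from 30 Aug 2025 to 3 Jan 2026: 126 days.
Employee Assistance Program — service 126 days < 180 days ✗ → not eligible.
Sabbatical Program — service 126 days < 3 years (≈1095 days) ✗ → not eligible.
Spot Bonus Program — status part-time ✓ (not excluded); service 126 days ≥ 120 days ✓; grade Band 5 ≥ Band 3 ✓ → eligible.
Caregiver Leave — status part-time ✓ (not excluded); service 126 days < 12 months (≈360 days) ✗ → not eligible.
Relocation Assistance — status part-time ✗ (requires seasonal or temporary) → not eligible.
Pension Scheme — status part-time ✗ (requires full-time, seasonal, or temporary) → not eligible.
Tuition Reimbursement — status part-time ✓; service 126 days < 3 years (≈1095 days) ✗ → not eligible.
Vision Plan — status part-time ✓; 28 hrs/wk < 32 ✗ → not eligible.

Spot Bonus Program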